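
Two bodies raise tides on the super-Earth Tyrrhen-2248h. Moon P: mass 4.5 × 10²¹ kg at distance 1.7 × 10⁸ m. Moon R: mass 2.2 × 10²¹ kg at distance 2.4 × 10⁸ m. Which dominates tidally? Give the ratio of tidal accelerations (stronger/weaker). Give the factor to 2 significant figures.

Tidal acceleration ∝ M/d³, so compare M/d³ for each.
Moon P: (4.5 × 10²¹) / (1.7 × 10⁸)³ = 9.159 × 10⁻⁴
Moon R: (2.2 × 10²¹) / (2.4 × 10⁸)³ = 1.591 × 10⁻⁴
Ratio (larger/smaller) = 5.8

Moon P, by a factor of ≈ 5.8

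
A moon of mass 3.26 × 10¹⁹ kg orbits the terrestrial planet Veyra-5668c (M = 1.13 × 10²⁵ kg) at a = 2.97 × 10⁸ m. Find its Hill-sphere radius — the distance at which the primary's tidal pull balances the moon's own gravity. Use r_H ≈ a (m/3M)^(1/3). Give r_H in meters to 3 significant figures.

2.93 × 10⁶ m

r_H ≈ a (m/3M)^(1/3)
    = (2.97 × 10⁸) × (3.26 × 10¹⁹ / (3 × 1.13 × 10²⁵))^(1/3)
    = 2.93 × 10⁶ m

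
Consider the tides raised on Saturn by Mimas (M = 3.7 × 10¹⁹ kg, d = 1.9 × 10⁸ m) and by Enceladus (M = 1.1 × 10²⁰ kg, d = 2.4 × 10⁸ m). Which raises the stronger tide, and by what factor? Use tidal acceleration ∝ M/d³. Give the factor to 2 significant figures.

Compare M/d³ for the two perturbers:
Mimas: (3.7 × 10¹⁹) / (1.9 × 10⁸)³ = 5.394 × 10⁻⁶
Enceladus: (1.1 × 10²⁰) / (2.4 × 10⁸)³ = 7.957 × 10⁻⁶
Ratio (larger/smaller) = 1.5

Enceladus, by a factor of ≈ 1.5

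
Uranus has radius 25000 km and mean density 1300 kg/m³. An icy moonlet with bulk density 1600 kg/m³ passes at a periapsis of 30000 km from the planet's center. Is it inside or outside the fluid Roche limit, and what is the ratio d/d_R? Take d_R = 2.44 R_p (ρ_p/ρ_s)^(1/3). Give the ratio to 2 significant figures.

inside; d/d_R ≈ 0.53

d_R = 2.44 × (25000 km) × (1300/1600)^(1/3) = 56920 km
d/d_R = (30000) / (56920) = 0.53
Since d/d_R < 1, the body is inside the Roche limit.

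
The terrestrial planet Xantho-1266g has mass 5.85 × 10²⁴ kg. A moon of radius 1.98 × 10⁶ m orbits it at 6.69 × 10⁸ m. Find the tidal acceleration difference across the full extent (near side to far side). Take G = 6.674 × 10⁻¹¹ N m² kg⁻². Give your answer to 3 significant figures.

1.03 × 10⁻⁵ m/s²

a_tidal = 4GMr/d³
        = 4 × (6.674 × 10⁻¹¹) × (5.85 × 10²⁴) × (1.98 × 10⁶) / (6.69 × 10⁸)³
        = 1.03 × 10⁻⁵ m/s²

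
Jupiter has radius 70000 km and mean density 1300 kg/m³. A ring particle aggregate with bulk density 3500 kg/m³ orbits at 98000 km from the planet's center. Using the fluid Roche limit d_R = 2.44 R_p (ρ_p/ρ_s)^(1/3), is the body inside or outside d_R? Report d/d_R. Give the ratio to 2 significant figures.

inside; d/d_R ≈ 0.80

d_R = 2.44 × (70000 km) × (1300/3500)^(1/3) = 1.228 × 10⁵ km
d/d_R = (98000) / (1.228 × 10⁵) = 0.80
Since d/d_R < 1, the body is inside the Roche limit.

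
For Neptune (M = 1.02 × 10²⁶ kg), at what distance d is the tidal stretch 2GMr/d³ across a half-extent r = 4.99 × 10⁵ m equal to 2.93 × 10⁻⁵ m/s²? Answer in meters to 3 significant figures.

2GMr/d³ = a_tidal  ⇒  d = (2GMr / a_tidal)^(1/3)
d = (2 × 6.674×10⁻¹¹ × (1.02 × 10²⁶) × (4.99 × 10⁵) / (2.93 × 10⁻⁵))^(1/3)
  = 6.14 × 10⁸ m

6.14 × 10⁸ m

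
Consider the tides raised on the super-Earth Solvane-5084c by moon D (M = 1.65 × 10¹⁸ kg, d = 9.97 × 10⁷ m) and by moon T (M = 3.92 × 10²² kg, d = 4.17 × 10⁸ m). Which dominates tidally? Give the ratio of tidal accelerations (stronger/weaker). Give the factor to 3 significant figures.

The tide-raising term goes as M/d³ (the gradient of a 1/d² field).
Moon D: (1.65 × 10¹⁸) / (9.97 × 10⁷)³ = 1.665 × 10⁻⁶
Moon T: (3.92 × 10²²) / (4.17 × 10⁸)³ = 5.406 × 10⁻⁴
Ratio (larger/smaller) = 325

Moon T, by a factor of ≈ 325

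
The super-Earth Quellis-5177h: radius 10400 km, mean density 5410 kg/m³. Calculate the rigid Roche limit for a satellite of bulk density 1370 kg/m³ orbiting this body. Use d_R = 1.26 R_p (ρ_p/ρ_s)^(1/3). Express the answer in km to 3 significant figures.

20700 km

d_R = 1.26 × 10400 km × (5410/1370)^(1/3)
    = 20700 km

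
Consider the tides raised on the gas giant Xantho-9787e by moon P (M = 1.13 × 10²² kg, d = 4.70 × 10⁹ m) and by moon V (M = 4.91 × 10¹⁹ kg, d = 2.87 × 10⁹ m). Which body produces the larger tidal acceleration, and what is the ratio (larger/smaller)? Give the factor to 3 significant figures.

Moon P, by a factor of ≈ 52.4

Compare M/d³ for the two perturbers:
Moon P: (1.13 × 10²²) / (4.70 × 10⁹)³ = 1.088 × 10⁻⁷
Moon V: (4.91 × 10¹⁹) / (2.87 × 10⁹)³ = 2.077 × 10⁻⁹
Ratio (larger/smaller) = 52.4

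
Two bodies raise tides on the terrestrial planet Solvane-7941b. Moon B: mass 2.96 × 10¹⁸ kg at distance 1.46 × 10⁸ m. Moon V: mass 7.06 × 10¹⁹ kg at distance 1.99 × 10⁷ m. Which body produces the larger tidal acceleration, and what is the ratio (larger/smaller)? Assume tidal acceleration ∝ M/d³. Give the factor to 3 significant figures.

Moon V, by a factor of ≈ 9420

The tide-raising term goes as M/d³ (the gradient of a 1/d² field).
Moon B: (2.96 × 10¹⁸) / (1.46 × 10⁸)³ = 9.511 × 10⁻⁷
Moon V: (7.06 × 10¹⁹) / (1.99 × 10⁷)³ = 8.959 × 10⁻³
Ratio (larger/smaller) = 9420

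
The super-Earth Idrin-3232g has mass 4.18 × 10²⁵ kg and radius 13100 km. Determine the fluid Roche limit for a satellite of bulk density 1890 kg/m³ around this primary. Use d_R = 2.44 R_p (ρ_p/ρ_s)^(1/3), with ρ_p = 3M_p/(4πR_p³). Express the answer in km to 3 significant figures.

42500 km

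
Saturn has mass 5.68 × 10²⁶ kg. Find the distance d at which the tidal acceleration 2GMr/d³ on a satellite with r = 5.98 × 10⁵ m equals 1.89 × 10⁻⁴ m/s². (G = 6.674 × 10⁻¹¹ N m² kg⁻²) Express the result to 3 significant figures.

2GMr/d³ = a_tidal  ⇒  d = (2GMr / a_tidal)^(1/3)
d = (2 × 6.674×10⁻¹¹ × (5.68 × 10²⁶) × (5.98 × 10⁵) / (1.89 × 10⁻⁴))^(1/3)
  = 6.21 × 10⁸ m

6.21 × 10⁸ m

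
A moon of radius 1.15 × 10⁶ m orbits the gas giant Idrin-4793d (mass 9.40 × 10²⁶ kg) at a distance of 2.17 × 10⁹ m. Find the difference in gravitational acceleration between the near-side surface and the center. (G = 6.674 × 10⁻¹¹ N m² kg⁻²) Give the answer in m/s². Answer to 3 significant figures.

Since r ≪ d, expand the inverse-square field across one radius to get the leading 2GMr/d³ term.
a_tidal = 2GMr/d³
        = 2 × (6.674 × 10⁻¹¹) × (9.40 × 10²⁶) × (1.15 × 10⁶) / (2.17 × 10⁹)³
        = 1.41 × 10⁻⁵ m/s²

1.41 × 10⁻⁵ m/s²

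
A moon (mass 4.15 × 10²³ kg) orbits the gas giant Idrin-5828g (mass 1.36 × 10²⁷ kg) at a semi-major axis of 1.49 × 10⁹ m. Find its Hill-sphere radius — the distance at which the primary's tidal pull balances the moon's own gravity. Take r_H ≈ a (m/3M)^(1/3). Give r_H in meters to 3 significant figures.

6.96 × 10⁷ m

r_H ≈ a (m/3M)^(1/3)
    = (1.49 × 10⁹) × (4.15 × 10²³ / (3 × 1.36 × 10²⁷))^(1/3)
    = 6.96 × 10⁷ m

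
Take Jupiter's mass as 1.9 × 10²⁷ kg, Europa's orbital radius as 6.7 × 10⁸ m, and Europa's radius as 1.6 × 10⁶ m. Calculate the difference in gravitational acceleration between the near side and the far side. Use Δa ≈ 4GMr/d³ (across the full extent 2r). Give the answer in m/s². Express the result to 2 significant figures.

2.7 × 10⁻³ m/s²

a_tidal = 4GMr/d³
        = 4 × (6.674 × 10⁻¹¹) × (1.9 × 10²⁷) × (1.6 × 10⁶) / (6.7 × 10⁸)³
        = 2.7 × 10⁻³ m/s²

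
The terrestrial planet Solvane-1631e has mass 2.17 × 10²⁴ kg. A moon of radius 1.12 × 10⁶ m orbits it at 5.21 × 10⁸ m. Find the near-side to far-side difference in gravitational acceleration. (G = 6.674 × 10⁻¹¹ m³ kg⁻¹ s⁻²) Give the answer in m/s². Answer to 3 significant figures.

4.59 × 10⁻⁶ m/s²

a_tidal = 4GMr/d³
        = 4 × (6.674 × 10⁻¹¹) × (2.17 × 10²⁴) × (1.12 × 10⁶) / (5.21 × 10⁸)³
        = 4.59 × 10⁻⁶ m/s²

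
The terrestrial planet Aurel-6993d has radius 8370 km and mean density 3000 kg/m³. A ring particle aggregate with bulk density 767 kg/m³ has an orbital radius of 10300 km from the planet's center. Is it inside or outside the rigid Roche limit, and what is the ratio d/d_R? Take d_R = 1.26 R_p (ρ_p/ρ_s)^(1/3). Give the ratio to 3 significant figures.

inside; d/d_R ≈ 0.620

d_R = 1.26 × (8370 km) × (3000/767)^(1/3) = 16620 km
d/d_R = (10300) / (16620) = 0.620
Since d/d_R < 1, the body is inside the Roche limit.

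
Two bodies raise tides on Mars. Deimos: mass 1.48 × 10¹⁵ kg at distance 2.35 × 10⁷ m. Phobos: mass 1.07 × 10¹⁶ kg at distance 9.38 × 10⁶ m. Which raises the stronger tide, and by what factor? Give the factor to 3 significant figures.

Tidal acceleration ∝ M/d³, so compare M/d³ for each.
Deimos: (1.48 × 10¹⁵) / (2.35 × 10⁷)³ = 1.140 × 10⁻⁷
Phobos: (1.07 × 10¹⁶) / (9.38 × 10⁶)³ = 1.297 × 10⁻⁵
Ratio (larger/smaller) = 114

Phobos, by a factor of ≈ 114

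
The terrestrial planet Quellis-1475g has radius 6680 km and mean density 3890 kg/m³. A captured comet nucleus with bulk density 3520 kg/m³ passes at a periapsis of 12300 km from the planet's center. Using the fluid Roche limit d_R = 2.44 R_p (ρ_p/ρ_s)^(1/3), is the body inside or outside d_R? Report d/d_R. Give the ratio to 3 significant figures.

inside; d/d_R ≈ 0.730

d_R = 2.44 × (6680 km) × (3890/3520)^(1/3) = 16850 km
d/d_R = (12300) / (16850) = 0.730
Since d/d_R < 1, the body is inside the Roche limit.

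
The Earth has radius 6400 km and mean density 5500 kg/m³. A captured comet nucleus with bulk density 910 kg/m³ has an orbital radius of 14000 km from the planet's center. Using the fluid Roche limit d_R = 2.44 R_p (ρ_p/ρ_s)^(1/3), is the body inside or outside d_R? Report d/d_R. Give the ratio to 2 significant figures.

inside; d/d_R ≈ 0.49

d_R = 2.44 × (6400 km) × (5500/910)^(1/3) = 28450 km
d/d_R = (14000) / (28450) = 0.49
Since d/d_R < 1, the body is inside the Roche limit.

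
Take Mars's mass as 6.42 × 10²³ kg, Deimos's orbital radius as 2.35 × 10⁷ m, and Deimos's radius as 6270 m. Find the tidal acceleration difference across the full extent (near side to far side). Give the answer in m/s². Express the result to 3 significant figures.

8.28 × 10⁻⁵ m/s²

Near-to-far spans 2r, so the tidal difference is twice the near-to-center value: 4GMr/d³.
Δg = 4GMr/d³
   = 4 × (6.674 × 10⁻¹¹) × (6.42 × 10²³) × (6270) / (2.35 × 10⁷)³
   = 8.28 × 10⁻⁵ m/s²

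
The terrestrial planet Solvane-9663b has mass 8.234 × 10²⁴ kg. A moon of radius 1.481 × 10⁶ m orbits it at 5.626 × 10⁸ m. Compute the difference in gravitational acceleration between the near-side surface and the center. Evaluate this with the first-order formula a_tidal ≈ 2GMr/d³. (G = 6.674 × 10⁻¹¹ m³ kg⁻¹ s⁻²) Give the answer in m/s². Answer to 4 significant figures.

a_tidal = 2GMr/d³
        = 2 × (6.674 × 10⁻¹¹) × (8.234 × 10²⁴) × (1.481 × 10⁶) / (5.626 × 10⁸)³
        = 9.141 × 10⁻⁶ m/s²

9.141 × 10⁻⁶ m/s²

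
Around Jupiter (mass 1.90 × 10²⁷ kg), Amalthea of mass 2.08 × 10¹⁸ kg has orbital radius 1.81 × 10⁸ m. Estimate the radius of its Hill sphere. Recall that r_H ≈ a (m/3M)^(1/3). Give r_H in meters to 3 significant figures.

1.29 × 10⁵ m

r_H ≈ a (m/3M)^(1/3)
    = (1.81 × 10⁸) × (2.08 × 10¹⁸ / (3 × 1.90 × 10²⁷))^(1/3)
    = 1.29 × 10⁵ m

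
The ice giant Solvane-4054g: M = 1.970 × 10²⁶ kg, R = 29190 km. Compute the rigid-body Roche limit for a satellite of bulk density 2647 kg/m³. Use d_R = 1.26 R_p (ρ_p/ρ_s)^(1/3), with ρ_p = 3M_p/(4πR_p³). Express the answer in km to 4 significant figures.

32880 km

ρ_p = 3M_p/(4πR_p³) = 3 × (1.970 × 10²⁶) / (4π × (2.919 × 10⁷ m)³) = 1891 kg/m³
d_R = 1.26 × 29190 km × (1891/2647)^(1/3)
    = 32880 km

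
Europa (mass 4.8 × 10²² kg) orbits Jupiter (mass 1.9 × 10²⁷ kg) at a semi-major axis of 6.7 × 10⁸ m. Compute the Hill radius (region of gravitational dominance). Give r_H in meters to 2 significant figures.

r_H ≈ a (m/3M)^(1/3)
    = (6.7 × 10⁸) × (4.8 × 10²² / (3 × 1.9 × 10²⁷))^(1/3)
    = 1.4 × 10⁷ m

1.4 × 10⁷ m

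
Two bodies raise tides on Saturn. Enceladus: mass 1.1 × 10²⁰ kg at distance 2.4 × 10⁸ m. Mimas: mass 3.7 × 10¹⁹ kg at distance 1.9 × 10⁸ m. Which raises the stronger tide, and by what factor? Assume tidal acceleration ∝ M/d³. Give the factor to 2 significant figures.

Enceladus, by a factor of ≈ 1.5

Tidal acceleration ∝ M/d³, so compare M/d³ for each.
Enceladus: (1.1 × 10²⁰) / (2.4 × 10⁸)³ = 7.957 × 10⁻⁶
Mimas: (3.7 × 10¹⁹) / (1.9 × 10⁸)³ = 5.394 × 10⁻⁶
Ratio (larger/smaller) = 1.5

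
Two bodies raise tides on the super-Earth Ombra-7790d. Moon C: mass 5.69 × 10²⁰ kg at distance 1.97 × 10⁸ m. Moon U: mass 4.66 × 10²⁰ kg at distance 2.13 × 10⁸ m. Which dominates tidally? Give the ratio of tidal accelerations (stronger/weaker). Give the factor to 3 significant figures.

Compare M/d³ for the two perturbers:
Moon C: (5.69 × 10²⁰) / (1.97 × 10⁸)³ = 7.442 × 10⁻⁵
Moon U: (4.66 × 10²⁰) / (2.13 × 10⁸)³ = 4.822 × 10⁻⁵
Ratio (larger/smaller) = 1.54

Moon C, by a factor of ≈ 1.54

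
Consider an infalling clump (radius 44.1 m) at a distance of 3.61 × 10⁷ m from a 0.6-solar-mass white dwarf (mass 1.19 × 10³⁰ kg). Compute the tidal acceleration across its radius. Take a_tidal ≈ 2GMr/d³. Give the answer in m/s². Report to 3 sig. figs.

Since r ≪ d, expand the inverse-square field across one radius to get the leading 2GMr/d³ term.
a_tidal = 2GMr/d³
        = 2 × (6.674 × 10⁻¹¹) × (1.19 × 10³⁰) × (44.1) / (3.61 × 10⁷)³
        = 1.49 × 10⁻¹ m/s²

1.49 × 10⁻¹ m/s²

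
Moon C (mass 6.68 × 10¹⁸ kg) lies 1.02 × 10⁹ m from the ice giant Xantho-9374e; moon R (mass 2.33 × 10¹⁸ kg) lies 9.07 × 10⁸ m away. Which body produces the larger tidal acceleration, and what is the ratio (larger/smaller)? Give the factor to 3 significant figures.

The tide-raising term goes as M/d³ (the gradient of a 1/d² field).
Moon C: (6.68 × 10¹⁸) / (1.02 × 10⁹)³ = 6.295 × 10⁻⁹
Moon R: (2.33 × 10¹⁸) / (9.07 × 10⁸)³ = 3.123 × 10⁻⁹
Ratio (larger/smaller) = 2.02

Moon C, by a factor of ≈ 2.02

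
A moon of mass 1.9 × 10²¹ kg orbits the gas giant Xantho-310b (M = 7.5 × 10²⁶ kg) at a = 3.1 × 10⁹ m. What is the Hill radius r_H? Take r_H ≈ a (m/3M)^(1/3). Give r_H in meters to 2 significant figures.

2.9 × 10⁷ m

r_H ≈ a (m/3M)^(1/3)
    = (3.1 × 10⁹) × (1.9 × 10²¹ / (3 × 7.5 × 10²⁶))^(1/3)
    = 2.9 × 10⁷ m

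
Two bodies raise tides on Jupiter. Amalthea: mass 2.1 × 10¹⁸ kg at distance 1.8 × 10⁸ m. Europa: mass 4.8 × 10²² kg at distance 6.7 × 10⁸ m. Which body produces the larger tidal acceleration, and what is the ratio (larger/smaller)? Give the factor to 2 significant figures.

Compare M/d³ for the two perturbers:
Amalthea: (2.1 × 10¹⁸) / (1.8 × 10⁸)³ = 3.601 × 10⁻⁷
Europa: (4.8 × 10²²) / (6.7 × 10⁸)³ = 1.596 × 10⁻⁴
Ratio (larger/smaller) = 440

Europa, by a factor of ≈ 440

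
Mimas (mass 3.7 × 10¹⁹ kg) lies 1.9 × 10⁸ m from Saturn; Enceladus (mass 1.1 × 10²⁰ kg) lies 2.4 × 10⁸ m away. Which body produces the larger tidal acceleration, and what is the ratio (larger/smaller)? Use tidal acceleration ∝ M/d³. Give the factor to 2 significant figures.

Compare M/d³ for the two perturbers:
Mimas: (3.7 × 10¹⁹) / (1.9 × 10⁸)³ = 5.394 × 10⁻⁶
Enceladus: (1.1 × 10²⁰) / (2.4 × 10⁸)³ = 7.957 × 10⁻⁶
Ratio (larger/smaller) = 1.5

Enceladus, by a factor of ≈ 1.5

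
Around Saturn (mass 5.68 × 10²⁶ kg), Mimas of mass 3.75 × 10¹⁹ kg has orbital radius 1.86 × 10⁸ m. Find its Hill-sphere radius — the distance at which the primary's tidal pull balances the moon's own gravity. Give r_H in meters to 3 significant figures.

5.21 × 10⁵ m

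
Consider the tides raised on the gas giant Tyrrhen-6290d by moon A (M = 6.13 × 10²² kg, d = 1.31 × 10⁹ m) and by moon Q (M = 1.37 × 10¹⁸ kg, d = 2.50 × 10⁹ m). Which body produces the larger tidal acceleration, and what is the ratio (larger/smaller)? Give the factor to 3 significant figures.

Tidal acceleration ∝ M/d³, so compare M/d³ for each.
Moon A: (6.13 × 10²²) / (1.31 × 10⁹)³ = 2.727 × 10⁻⁵
Moon Q: (1.37 × 10¹⁸) / (2.50 × 10⁹)³ = 8.768 × 10⁻¹¹
Ratio (larger/smaller) = 3.11 × 10⁵

Moon A, by a factor of ≈ 3.11 × 10⁵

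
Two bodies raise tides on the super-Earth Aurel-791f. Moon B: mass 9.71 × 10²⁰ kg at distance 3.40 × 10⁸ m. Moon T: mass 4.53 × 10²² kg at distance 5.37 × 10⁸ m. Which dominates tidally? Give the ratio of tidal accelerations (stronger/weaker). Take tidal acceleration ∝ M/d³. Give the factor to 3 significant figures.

Tidal acceleration ∝ M/d³, so compare M/d³ for each.
Moon B: (9.71 × 10²⁰) / (3.40 × 10⁸)³ = 2.470 × 10⁻⁵
Moon T: (4.53 × 10²²) / (5.37 × 10⁸)³ = 2.925 × 10⁻⁴
Ratio (larger/smaller) = 11.8

Moon T, by a factor of ≈ 11.8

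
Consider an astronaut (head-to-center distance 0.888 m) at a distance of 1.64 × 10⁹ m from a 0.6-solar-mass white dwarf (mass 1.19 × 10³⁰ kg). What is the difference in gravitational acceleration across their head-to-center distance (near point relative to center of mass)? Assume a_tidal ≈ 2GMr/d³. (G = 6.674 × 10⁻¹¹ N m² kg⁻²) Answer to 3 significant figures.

Δa = 2GMr/d³
   = 2 × (6.674 × 10⁻¹¹) × (1.19 × 10³⁰) × (0.888) / (1.64 × 10⁹)³
   = 3.20 × 10⁻⁸ m/s²

3.20 × 10⁻⁸ m/s²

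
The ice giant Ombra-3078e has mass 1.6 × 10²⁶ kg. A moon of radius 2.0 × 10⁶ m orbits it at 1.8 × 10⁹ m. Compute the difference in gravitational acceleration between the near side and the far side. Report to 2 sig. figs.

1.5 × 10⁻⁵ m/s²

a_tidal = 4GMr/d³
        = 4 × (6.674 × 10⁻¹¹) × (1.6 × 10²⁶) × (2.0 × 10⁶) / (1.8 × 10⁹)³
        = 1.5 × 10⁻⁵ m/s²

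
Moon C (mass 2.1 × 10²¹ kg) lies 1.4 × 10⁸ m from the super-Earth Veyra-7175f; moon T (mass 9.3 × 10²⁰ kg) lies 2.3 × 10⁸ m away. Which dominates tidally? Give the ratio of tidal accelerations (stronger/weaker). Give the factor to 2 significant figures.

Compare M/d³ for the two perturbers:
Moon C: (2.1 × 10²¹) / (1.4 × 10⁸)³ = 7.653 × 10⁻⁴
Moon T: (9.3 × 10²⁰) / (2.3 × 10⁸)³ = 7.644 × 10⁻⁵
Ratio (larger/smaller) = 10

Moon C, by a factor of ≈ 10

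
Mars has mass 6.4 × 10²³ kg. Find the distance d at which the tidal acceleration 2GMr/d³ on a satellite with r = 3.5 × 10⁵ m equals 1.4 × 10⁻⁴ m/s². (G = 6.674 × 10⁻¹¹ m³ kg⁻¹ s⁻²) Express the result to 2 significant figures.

2GMr/d³ = a_tidal  ⇒  d = (2GMr / a_tidal)^(1/3)
d = (2 × 6.674×10⁻¹¹ × (6.4 × 10²³) × (3.5 × 10⁵) / (1.4 × 10⁻⁴))^(1/3)
  = 6.0 × 10⁷ m

6.0 × 10⁷ m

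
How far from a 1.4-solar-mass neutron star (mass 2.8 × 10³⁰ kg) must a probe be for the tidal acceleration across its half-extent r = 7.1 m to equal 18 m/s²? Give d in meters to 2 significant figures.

2GMr/d³ = a_tidal  ⇒  d = (2GMr / a_tidal)^(1/3)
d = (2 × 6.674×10⁻¹¹ × (2.8 × 10³⁰) × (7.1) / (18))^(1/3)
  = 5.3 × 10⁶ m

5.3 × 10⁶ m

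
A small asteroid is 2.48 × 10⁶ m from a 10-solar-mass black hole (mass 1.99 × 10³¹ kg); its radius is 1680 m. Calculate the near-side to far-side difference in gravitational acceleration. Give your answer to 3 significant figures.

Differencing GM/(d−r)² and GM/(d+r)² to first order in r/d gives 4GMr/d³.
a_tidal = 4GMr/d³
        = 4 × (6.674 × 10⁻¹¹) × (1.99 × 10³¹) × (1680) / (2.48 × 10⁶)³
        = 5.85 × 10⁵ m/s²

5.85 × 10⁵ m/s²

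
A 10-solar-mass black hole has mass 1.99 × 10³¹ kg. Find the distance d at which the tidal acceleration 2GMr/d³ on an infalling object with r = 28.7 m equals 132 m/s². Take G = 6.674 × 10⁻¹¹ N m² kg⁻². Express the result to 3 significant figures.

2GMr/d³ = a_tidal  ⇒  d = (2GMr / a_tidal)^(1/3)
d = (2 × 6.674×10⁻¹¹ × (1.99 × 10³¹) × (28.7) / (132))^(1/3)
  = 8.33 × 10⁶ m

8.33 × 10⁶ m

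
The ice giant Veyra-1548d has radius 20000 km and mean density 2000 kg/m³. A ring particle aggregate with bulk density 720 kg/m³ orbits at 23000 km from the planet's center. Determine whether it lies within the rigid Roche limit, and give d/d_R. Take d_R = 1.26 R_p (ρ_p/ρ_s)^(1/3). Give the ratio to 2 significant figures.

d_R = 1.26 × (20000 km) × (2000/720)^(1/3) = 35420 km
d/d_R = (23000) / (35420) = 0.65
Since d/d_R < 1, the body is inside the Roche limit.

inside; d/d_R ≈ 0.65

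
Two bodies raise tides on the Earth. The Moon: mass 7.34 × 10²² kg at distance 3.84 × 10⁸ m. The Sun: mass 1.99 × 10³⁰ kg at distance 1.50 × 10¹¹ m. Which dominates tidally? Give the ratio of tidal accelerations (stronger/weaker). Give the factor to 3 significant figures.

The Moon, by a factor of ≈ 2.20

Compare M/d³ for the two perturbers:
The Moon: (7.34 × 10²²) / (3.84 × 10⁸)³ = 1.296 × 10⁻³
The Sun: (1.99 × 10³⁰) / (1.50 × 10¹¹)³ = 5.896 × 10⁻⁴
Ratio (larger/smaller) = 2.20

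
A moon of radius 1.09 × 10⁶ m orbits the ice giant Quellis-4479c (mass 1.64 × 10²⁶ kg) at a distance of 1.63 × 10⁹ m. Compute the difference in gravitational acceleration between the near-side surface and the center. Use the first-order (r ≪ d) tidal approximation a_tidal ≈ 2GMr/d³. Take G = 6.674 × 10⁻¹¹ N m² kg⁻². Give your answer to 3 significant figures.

Δg = 2GMr/d³
   = 2 × (6.674 × 10⁻¹¹) × (1.64 × 10²⁶) × (1.09 × 10⁶) / (1.63 × 10⁹)³
   = 5.51 × 10⁻⁶ m/s²

5.51 × 10⁻⁶ m/s²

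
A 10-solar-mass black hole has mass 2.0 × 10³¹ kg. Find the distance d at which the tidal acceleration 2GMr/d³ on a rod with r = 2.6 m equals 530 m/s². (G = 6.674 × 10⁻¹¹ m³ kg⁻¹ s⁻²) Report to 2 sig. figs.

2GMr/d³ = a_tidal  ⇒  d = (2GMr / a_tidal)^(1/3)
d = (2 × 6.674×10⁻¹¹ × (2.0 × 10³¹) × (2.6) / (530))^(1/3)
  = 2.4 × 10⁶ m

2.4 × 10⁶ m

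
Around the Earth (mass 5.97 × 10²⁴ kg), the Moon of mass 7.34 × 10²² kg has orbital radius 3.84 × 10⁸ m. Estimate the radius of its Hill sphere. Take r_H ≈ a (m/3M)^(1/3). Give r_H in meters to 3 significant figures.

r_H ≈ a (m/3M)^(1/3)
    = (3.84 × 10⁸) × (7.34 × 10²² / (3 × 5.97 × 10²⁴))^(1/3)
    = 6.15 × 10⁷ m

6.15 × 10⁷ m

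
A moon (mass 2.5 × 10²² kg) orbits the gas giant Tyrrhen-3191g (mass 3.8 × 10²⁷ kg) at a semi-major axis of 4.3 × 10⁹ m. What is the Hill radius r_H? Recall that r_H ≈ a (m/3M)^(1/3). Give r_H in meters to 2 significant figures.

r_H ≈ a (m/3M)^(1/3)
    = (4.3 × 10⁹) × (2.5 × 10²² / (3 × 3.8 × 10²⁷))^(1/3)
    = 5.6 × 10⁷ m

5.6 × 10⁷ m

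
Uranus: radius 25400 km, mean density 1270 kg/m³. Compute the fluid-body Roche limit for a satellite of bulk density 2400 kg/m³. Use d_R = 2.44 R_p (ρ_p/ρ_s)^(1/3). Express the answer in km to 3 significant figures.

50100 km

d_R = 2.44 × 25400 km × (1270/2400)^(1/3)
    = 50100 km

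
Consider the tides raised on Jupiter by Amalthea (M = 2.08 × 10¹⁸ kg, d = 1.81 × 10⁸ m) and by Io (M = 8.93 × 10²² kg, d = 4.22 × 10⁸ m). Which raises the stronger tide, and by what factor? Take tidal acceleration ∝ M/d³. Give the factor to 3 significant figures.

Io, by a factor of ≈ 3390

Tidal acceleration ∝ M/d³, so compare M/d³ for each.
Amalthea: (2.08 × 10¹⁸) / (1.81 × 10⁸)³ = 3.508 × 10⁻⁷
Io: (8.93 × 10²²) / (4.22 × 10⁸)³ = 1.188 × 10⁻³
Ratio (larger/smaller) = 3390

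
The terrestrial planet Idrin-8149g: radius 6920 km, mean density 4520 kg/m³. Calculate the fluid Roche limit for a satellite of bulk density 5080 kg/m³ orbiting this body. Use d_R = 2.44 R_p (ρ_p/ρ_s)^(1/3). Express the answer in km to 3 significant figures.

d_R = 2.44 × 6920 km × (4520/5080)^(1/3)
    = 16200 km

16200 km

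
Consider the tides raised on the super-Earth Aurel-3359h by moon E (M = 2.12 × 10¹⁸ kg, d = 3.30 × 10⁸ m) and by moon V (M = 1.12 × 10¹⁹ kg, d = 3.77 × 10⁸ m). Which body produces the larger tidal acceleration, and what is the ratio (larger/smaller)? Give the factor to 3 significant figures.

Tidal stretch scales as M/d³; compute that for each body.
Moon E: (2.12 × 10¹⁸) / (3.30 × 10⁸)³ = 5.899 × 10⁻⁸
Moon V: (1.12 × 10¹⁹) / (3.77 × 10⁸)³ = 2.090 × 10⁻⁷
Ratio (larger/smaller) = 3.54

Moon V, by a factor of ≈ 3.54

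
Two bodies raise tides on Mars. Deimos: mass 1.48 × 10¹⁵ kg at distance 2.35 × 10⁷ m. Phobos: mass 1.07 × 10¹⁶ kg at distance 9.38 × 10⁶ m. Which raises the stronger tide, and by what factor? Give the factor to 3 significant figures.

Phobos, by a factor of ≈ 114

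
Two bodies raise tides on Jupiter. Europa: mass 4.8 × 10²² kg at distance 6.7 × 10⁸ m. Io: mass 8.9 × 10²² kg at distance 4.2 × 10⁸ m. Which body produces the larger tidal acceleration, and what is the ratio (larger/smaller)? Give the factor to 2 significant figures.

The tide-raising term goes as M/d³ (the gradient of a 1/d² field).
Europa: (4.8 × 10²²) / (6.7 × 10⁸)³ = 1.596 × 10⁻⁴
Io: (8.9 × 10²²) / (4.2 × 10⁸)³ = 1.201 × 10⁻³
Ratio (larger/smaller) = 7.5

Io, by a factor of ≈ 7.5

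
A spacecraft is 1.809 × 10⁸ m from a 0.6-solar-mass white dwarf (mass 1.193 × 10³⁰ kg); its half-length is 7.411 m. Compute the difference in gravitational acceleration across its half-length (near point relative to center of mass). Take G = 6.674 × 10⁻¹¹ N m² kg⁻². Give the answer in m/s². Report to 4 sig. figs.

a_tidal = 2GMr/d³
        = 2 × (6.674 × 10⁻¹¹) × (1.193 × 10³⁰) × (7.411) / (1.809 × 10⁸)³
        = 1.994 × 10⁻⁴ m/s²

1.994 × 10⁻⁴ m/s²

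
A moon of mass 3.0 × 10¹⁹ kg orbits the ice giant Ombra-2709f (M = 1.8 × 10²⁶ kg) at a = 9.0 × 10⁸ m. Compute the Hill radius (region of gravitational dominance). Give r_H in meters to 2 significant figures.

r_H ≈ a (m/3M)^(1/3)
    = (9.0 × 10⁸) × (3.0 × 10¹⁹ / (3 × 1.8 × 10²⁶))^(1/3)
    = 3.4 × 10⁶ m

3.4 × 10⁶ m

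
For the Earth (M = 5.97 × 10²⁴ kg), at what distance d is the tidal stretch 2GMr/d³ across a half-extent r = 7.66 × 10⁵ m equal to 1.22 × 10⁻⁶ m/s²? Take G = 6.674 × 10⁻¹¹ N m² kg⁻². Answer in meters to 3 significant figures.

7.94 × 10⁸ m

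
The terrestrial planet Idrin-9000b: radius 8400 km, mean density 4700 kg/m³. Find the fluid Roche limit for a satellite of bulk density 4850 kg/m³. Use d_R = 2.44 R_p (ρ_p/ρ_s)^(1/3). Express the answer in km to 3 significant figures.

d_R = 2.44 × 8400 km × (4700/4850)^(1/3)
    = 20300 km

20300 km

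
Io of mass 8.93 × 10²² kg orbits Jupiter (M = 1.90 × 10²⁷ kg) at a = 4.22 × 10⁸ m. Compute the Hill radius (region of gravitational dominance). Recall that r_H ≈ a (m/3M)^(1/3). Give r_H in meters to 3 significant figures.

r_H ≈ a (m/3M)^(1/3)
    = (4.22 × 10⁸) × (8.93 × 10²² / (3 × 1.90 × 10²⁷))^(1/3)
    = 1.06 × 10⁷ m

1.06 × 10⁷ m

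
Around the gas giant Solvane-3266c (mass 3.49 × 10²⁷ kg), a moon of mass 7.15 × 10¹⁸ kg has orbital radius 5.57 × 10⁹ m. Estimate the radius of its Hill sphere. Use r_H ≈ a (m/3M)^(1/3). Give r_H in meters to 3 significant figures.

4.91 × 10⁶ m

r_H ≈ a (m/3M)^(1/3)
    = (5.57 × 10⁹) × (7.15 × 10¹⁸ / (3 × 3.49 × 10²⁷))^(1/3)
    = 4.91 × 10⁶ m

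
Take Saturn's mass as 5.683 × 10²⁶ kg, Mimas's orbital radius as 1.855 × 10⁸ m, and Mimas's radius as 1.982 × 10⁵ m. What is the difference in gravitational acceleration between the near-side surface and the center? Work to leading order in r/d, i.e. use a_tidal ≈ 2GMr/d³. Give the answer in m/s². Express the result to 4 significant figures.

Δg = 2GMr/d³
   = 2 × (6.674 × 10⁻¹¹) × (5.683 × 10²⁶) × (1.982 × 10⁵) / (1.855 × 10⁸)³
   = 2.355 × 10⁻³ m/s²

2.355 × 10⁻³ m/s²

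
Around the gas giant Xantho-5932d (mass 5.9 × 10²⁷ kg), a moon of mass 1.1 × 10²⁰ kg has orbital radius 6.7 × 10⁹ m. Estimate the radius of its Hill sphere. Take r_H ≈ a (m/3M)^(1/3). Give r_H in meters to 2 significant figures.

1.2 × 10⁷ m

r_H ≈ a (m/3M)^(1/3)
    = (6.7 × 10⁹) × (1.1 × 10²⁰ / (3 × 5.9 × 10²⁷))^(1/3)
    = 1.2 × 10⁷ m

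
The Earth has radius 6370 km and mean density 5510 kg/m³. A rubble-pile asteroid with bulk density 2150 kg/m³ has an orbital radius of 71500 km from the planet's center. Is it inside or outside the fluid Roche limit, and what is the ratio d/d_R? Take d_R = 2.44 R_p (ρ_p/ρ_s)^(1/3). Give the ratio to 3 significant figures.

outside; d/d_R ≈ 3.36

d_R = 2.44 × (6370 km) × (5510/2150)^(1/3) = 21270 km
d/d_R = (71500) / (21270) = 3.36
Since d/d_R > 1, the body is outside the Roche limit.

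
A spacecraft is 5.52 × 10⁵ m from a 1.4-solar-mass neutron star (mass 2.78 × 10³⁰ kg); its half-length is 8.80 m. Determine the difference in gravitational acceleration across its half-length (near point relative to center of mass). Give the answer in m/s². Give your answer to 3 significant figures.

1.94 × 10⁴ m/s²

a_tidal = 2GMr/d³
        = 2 × (6.674 × 10⁻¹¹) × (2.78 × 10³⁰) × (8.80) / (5.52 × 10⁵)³
        = 1.94 × 10⁴ m/s²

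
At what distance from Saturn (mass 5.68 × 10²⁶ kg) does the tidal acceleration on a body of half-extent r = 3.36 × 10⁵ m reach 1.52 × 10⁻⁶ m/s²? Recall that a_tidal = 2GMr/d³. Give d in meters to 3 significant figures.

2.56 × 10⁹ m

2GMr/d³ = a_tidal  ⇒  d = (2GMr / a_tidal)^(1/3)
d = (2 × 6.674×10⁻¹¹ × (5.68 × 10²⁶) × (3.36 × 10⁵) / (1.52 × 10⁻⁶))^(1/3)
  = 2.56 × 10⁹ m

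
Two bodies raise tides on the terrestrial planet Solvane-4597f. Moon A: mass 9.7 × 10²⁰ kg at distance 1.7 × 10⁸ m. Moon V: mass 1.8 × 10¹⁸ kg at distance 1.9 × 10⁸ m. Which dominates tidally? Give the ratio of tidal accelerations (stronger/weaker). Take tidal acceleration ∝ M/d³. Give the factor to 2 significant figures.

Moon A, by a factor of ≈ 750

The tide-raising term goes as M/d³ (the gradient of a 1/d² field).
Moon A: (9.7 × 10²⁰) / (1.7 × 10⁸)³ = 1.974 × 10⁻⁴
Moon V: (1.8 × 10¹⁸) / (1.9 × 10⁸)³ = 2.624 × 10⁻⁷
Ratio (larger/smaller) = 750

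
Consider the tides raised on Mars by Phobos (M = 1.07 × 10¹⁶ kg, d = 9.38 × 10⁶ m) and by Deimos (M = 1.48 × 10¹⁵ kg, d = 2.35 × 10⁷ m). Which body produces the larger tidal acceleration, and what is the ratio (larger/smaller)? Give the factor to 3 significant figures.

Phobos, by a factor of ≈ 114

Tidal acceleration ∝ M/d³, so compare M/d³ for each.
Phobos: (1.07 × 10¹⁶) / (9.38 × 10⁶)³ = 1.297 × 10⁻⁵
Deimos: (1.48 × 10¹⁵) / (2.35 × 10⁷)³ = 1.140 × 10⁻⁷
Ratio (larger/smaller) = 114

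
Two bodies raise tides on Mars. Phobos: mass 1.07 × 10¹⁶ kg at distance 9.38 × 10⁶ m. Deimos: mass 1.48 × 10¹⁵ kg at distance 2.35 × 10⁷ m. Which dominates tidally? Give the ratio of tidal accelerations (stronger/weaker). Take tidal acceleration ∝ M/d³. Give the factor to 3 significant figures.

Compare M/d³ for the two perturbers:
Phobos: (1.07 × 10¹⁶) / (9.38 × 10⁶)³ = 1.297 × 10⁻⁵
Deimos: (1.48 × 10¹⁵) / (2.35 × 10⁷)³ = 1.140 × 10⁻⁷
Ratio (larger/smaller) = 114

Phobos, by a factor of ≈ 114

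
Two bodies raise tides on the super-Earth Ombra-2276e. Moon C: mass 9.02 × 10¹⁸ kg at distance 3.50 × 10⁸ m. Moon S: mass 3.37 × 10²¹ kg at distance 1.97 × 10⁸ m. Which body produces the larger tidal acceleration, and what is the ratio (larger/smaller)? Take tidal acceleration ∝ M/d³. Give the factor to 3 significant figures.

Moon S, by a factor of ≈ 2100

Tidal acceleration ∝ M/d³, so compare M/d³ for each.
Moon C: (9.02 × 10¹⁸) / (3.50 × 10⁸)³ = 2.104 × 10⁻⁷
Moon S: (3.37 × 10²¹) / (1.97 × 10⁸)³ = 4.408 × 10⁻⁴
Ratio (larger/smaller) = 2100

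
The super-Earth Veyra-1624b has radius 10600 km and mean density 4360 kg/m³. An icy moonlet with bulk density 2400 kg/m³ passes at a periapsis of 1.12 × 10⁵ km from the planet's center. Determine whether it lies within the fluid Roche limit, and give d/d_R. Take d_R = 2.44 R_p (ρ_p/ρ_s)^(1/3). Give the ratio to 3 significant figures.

outside; d/d_R ≈ 3.55

d_R = 2.44 × (10600 km) × (4360/2400)^(1/3) = 31560 km
d/d_R = (1.12 × 10⁵) / (31560) = 3.55
Since d/d_R > 1, the body is outside the Roche limit.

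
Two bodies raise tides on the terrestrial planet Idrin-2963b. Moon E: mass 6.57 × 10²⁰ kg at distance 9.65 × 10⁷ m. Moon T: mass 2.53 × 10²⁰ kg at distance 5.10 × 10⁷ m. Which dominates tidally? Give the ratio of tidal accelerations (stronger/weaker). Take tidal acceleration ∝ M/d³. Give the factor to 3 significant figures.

Moon T, by a factor of ≈ 2.61

The tide-raising term goes as M/d³ (the gradient of a 1/d² field).
Moon E: (6.57 × 10²⁰) / (9.65 × 10⁷)³ = 7.311 × 10⁻⁴
Moon T: (2.53 × 10²⁰) / (5.10 × 10⁷)³ = 1.907 × 10⁻³
Ratio (larger/smaller) = 2.61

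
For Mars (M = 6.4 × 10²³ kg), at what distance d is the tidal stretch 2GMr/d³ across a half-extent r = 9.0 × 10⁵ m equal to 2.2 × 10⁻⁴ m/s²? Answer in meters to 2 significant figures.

7.0 × 10⁷ m

2GMr/d³ = a_tidal  ⇒  d = (2GMr / a_tidal)^(1/3)
d = (2 × 6.674×10⁻¹¹ × (6.4 × 10²³) × (9.0 × 10⁵) / (2.2 × 10⁻⁴))^(1/3)
  = 7.0 × 10⁷ m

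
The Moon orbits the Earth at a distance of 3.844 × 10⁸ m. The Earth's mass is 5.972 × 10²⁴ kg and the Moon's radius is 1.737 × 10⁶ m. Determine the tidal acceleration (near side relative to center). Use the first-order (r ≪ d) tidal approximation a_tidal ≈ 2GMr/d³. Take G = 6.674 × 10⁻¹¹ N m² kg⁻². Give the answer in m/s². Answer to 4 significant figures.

2.438 × 10⁻⁵ m/s²

a_tidal = 2GMr/d³
        = 2 × (6.674 × 10⁻¹¹) × (5.972 × 10²⁴) × (1.737 × 10⁶) / (3.844 × 10⁸)³
        = 2.438 × 10⁻⁵ m/s²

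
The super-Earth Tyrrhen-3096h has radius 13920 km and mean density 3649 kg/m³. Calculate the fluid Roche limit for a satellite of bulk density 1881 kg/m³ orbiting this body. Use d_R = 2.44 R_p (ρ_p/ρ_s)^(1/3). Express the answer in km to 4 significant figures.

42360 km

d_R = 2.44 × 13920 km × (3649/1881)^(1/3)
    = 42360 km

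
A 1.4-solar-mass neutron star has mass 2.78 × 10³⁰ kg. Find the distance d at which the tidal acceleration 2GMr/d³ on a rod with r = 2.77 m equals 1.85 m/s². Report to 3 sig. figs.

8.22 × 10⁶ m

2GMr/d³ = a_tidal  ⇒  d = (2GMr / a_tidal)^(1/3)
d = (2 × 6.674×10⁻¹¹ × (2.78 × 10³⁰) × (2.77) / (1.85))^(1/3)
  = 8.22 × 10⁶ m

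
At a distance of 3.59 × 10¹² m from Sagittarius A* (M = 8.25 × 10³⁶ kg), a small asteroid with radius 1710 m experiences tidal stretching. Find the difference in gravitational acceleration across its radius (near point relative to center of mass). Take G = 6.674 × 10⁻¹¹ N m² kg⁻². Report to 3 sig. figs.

Δa = 2GMr/d³
   = 2 × (6.674 × 10⁻¹¹) × (8.25 × 10³⁶) × (1710) / (3.59 × 10¹²)³
   = 4.07 × 10⁻⁸ m/s²

4.07 × 10⁻⁸ m/s²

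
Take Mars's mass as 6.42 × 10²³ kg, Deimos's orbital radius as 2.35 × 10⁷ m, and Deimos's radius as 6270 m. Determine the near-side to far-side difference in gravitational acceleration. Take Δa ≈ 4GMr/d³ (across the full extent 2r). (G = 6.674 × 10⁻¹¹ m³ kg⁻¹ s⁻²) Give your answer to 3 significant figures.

Δg = 4GMr/d³
   = 4 × (6.674 × 10⁻¹¹) × (6.42 × 10²³) × (6270) / (2.35 × 10⁷)³
   = 8.28 × 10⁻⁵ m/s²

8.28 × 10⁻⁵ m/s²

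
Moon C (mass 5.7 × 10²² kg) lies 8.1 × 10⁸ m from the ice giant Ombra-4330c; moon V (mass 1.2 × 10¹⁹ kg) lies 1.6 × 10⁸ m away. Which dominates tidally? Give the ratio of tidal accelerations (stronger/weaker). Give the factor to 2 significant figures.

Moon C, by a factor of ≈ 37

Compare M/d³ for the two perturbers:
Moon C: (5.7 × 10²²) / (8.1 × 10⁸)³ = 1.073 × 10⁻⁴
Moon V: (1.2 × 10¹⁹) / (1.6 × 10⁸)³ = 2.930 × 10⁻⁶
Ratio (larger/smaller) = 37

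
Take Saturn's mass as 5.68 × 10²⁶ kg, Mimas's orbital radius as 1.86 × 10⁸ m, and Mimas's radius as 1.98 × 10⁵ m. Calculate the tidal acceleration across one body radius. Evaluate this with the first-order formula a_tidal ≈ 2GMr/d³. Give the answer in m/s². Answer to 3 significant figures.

2.33 × 10⁻³ m/s²

Since r ≪ d, expand the inverse-square field across one radius to get the leading 2GMr/d³ term.
Δa = 2GMr/d³
   = 2 × (6.674 × 10⁻¹¹) × (5.68 × 10²⁶) × (1.98 × 10⁵) / (1.86 × 10⁸)³
   = 2.33 × 10⁻³ m/s²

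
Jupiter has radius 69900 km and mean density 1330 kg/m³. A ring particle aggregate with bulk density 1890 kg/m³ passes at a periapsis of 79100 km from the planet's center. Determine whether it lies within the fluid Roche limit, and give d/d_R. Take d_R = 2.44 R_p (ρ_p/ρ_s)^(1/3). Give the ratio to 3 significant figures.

inside; d/d_R ≈ 0.521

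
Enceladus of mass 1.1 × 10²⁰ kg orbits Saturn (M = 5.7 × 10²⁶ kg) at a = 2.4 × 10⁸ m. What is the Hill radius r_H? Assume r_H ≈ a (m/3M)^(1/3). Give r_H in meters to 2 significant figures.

r_H ≈ a (m/3M)^(1/3)
    = (2.4 × 10⁸) × (1.1 × 10²⁰ / (3 × 5.7 × 10²⁶))^(1/3)
    = 9.6 × 10⁵ m

9.6 × 10⁵ m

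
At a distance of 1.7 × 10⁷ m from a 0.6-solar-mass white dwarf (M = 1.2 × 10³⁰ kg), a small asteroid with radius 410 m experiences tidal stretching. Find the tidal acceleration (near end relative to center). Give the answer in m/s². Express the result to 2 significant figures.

Δg = 2GMr/d³
   = 2 × (6.674 × 10⁻¹¹) × (1.2 × 10³⁰) × (410) / (1.7 × 10⁷)³
   = 1.3 × 10¹ m/s²

1.3 × 10¹ m/s²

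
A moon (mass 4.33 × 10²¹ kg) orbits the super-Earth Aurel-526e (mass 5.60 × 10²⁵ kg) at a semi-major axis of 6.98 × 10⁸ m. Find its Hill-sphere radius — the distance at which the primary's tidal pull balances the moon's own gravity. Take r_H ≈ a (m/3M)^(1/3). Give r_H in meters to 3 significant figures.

r_H ≈ a (m/3M)^(1/3)
    = (6.98 × 10⁸) × (4.33 × 10²¹ / (3 × 5.60 × 10²⁵))^(1/3)
    = 2.06 × 10⁷ m

2.06 × 10⁷ m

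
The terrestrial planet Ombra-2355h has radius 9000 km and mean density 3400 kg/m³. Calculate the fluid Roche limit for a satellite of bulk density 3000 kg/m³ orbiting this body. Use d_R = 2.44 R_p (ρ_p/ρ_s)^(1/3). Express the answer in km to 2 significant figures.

d_R = 2.44 × 9000 km × (3400/3000)^(1/3)
    = 23000 km

23000 km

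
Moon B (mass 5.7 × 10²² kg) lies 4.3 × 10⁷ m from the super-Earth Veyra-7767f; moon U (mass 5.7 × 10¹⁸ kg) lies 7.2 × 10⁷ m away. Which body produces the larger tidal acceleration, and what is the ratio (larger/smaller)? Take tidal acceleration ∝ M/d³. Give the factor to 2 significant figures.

Moon B, by a factor of ≈ 47000

The tide-raising term goes as M/d³ (the gradient of a 1/d² field).
Moon B: (5.7 × 10²²) / (4.3 × 10⁷)³ = 7.169 × 10⁻¹
Moon U: (5.7 × 10¹⁸) / (7.2 × 10⁷)³ = 1.527 × 10⁻⁵
Ratio (larger/smaller) = 47000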